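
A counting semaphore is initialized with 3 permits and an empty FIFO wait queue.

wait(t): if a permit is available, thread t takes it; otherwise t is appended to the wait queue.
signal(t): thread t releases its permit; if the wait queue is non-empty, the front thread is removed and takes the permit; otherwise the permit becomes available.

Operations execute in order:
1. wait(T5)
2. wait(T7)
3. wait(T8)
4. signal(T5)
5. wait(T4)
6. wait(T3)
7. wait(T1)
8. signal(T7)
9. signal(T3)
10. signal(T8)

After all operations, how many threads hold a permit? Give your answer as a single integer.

Step 1: wait(T5) -> count=2 queue=[] holders={T5}
Step 2: wait(T7) -> count=1 queue=[] holders={T5,T7}
Step 3: wait(T8) -> count=0 queue=[] holders={T5,T7,T8}
Step 4: signal(T5) -> count=1 queue=[] holders={T7,T8}
Step 5: wait(T4) -> count=0 queue=[] holders={T4,T7,T8}
Step 6: wait(T3) -> count=0 queue=[T3] holders={T4,T7,T8}
Step 7: wait(T1) -> count=0 queue=[T3,T1] holders={T4,T7,T8}
Step 8: signal(T7) -> count=0 queue=[T1] holders={T3,T4,T8}
Step 9: signal(T3) -> count=0 queue=[] holders={T1,T4,T8}
Step 10: signal(T8) -> count=1 queue=[] holders={T1,T4}
Final holders: {T1,T4} -> 2 thread(s)

Answer: 2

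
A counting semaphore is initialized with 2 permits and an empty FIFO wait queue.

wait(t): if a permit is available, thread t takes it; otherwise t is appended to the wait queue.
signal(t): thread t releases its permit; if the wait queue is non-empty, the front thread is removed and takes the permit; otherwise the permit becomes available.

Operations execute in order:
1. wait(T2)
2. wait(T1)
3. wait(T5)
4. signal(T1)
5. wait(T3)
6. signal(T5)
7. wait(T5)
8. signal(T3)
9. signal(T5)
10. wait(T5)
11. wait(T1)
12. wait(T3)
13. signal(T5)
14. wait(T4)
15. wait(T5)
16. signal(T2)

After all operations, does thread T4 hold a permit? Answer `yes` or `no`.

Answer: no

Derivation:
Step 1: wait(T2) -> count=1 queue=[] holders={T2}
Step 2: wait(T1) -> count=0 queue=[] holders={T1,T2}
Step 3: wait(T5) -> count=0 queue=[T5] holders={T1,T2}
Step 4: signal(T1) -> count=0 queue=[] holders={T2,T5}
Step 5: wait(T3) -> count=0 queue=[T3] holders={T2,T5}
Step 6: signal(T5) -> count=0 queue=[] holders={T2,T3}
Step 7: wait(T5) -> count=0 queue=[T5] holders={T2,T3}
Step 8: signal(T3) -> count=0 queue=[] holders={T2,T5}
Step 9: signal(T5) -> count=1 queue=[] holders={T2}
Step 10: wait(T5) -> count=0 queue=[] holders={T2,T5}
Step 11: wait(T1) -> count=0 queue=[T1] holders={T2,T5}
Step 12: wait(T3) -> count=0 queue=[T1,T3] holders={T2,T5}
Step 13: signal(T5) -> count=0 queue=[T3] holders={T1,T2}
Step 14: wait(T4) -> count=0 queue=[T3,T4] holders={T1,T2}
Step 15: wait(T5) -> count=0 queue=[T3,T4,T5] holders={T1,T2}
Step 16: signal(T2) -> count=0 queue=[T4,T5] holders={T1,T3}
Final holders: {T1,T3} -> T4 not in holders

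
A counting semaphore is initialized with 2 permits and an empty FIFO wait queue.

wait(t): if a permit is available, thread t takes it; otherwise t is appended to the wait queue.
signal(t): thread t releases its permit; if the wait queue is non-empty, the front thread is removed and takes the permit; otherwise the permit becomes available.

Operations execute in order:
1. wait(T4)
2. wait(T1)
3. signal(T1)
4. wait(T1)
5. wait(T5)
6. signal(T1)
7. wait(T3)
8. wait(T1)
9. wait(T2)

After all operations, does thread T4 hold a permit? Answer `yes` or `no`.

Answer: yes

Derivation:
Step 1: wait(T4) -> count=1 queue=[] holders={T4}
Step 2: wait(T1) -> count=0 queue=[] holders={T1,T4}
Step 3: signal(T1) -> count=1 queue=[] holders={T4}
Step 4: wait(T1) -> count=0 queue=[] holders={T1,T4}
Step 5: wait(T5) -> count=0 queue=[T5] holders={T1,T4}
Step 6: signal(T1) -> count=0 queue=[] holders={T4,T5}
Step 7: wait(T3) -> count=0 queue=[T3] holders={T4,T5}
Step 8: wait(T1) -> count=0 queue=[T3,T1] holders={T4,T5}
Step 9: wait(T2) -> count=0 queue=[T3,T1,T2] holders={T4,T5}
Final holders: {T4,T5} -> T4 in holders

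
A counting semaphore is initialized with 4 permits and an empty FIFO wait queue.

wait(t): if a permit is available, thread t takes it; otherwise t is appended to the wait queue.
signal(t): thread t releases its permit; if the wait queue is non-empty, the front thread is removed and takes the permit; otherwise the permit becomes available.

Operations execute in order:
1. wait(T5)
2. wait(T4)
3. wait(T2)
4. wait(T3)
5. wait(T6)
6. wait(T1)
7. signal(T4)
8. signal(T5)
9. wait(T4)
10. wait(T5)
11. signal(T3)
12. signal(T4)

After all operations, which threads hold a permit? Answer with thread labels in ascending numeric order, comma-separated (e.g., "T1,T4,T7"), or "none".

Step 1: wait(T5) -> count=3 queue=[] holders={T5}
Step 2: wait(T4) -> count=2 queue=[] holders={T4,T5}
Step 3: wait(T2) -> count=1 queue=[] holders={T2,T4,T5}
Step 4: wait(T3) -> count=0 queue=[] holders={T2,T3,T4,T5}
Step 5: wait(T6) -> count=0 queue=[T6] holders={T2,T3,T4,T5}
Step 6: wait(T1) -> count=0 queue=[T6,T1] holders={T2,T3,T4,T5}
Step 7: signal(T4) -> count=0 queue=[T1] holders={T2,T3,T5,T6}
Step 8: signal(T5) -> count=0 queue=[] holders={T1,T2,T3,T6}
Step 9: wait(T4) -> count=0 queue=[T4] holders={T1,T2,T3,T6}
Step 10: wait(T5) -> count=0 queue=[T4,T5] holders={T1,T2,T3,T6}
Step 11: signal(T3) -> count=0 queue=[T5] holders={T1,T2,T4,T6}
Step 12: signal(T4) -> count=0 queue=[] holders={T1,T2,T5,T6}
Final holders: T1,T2,T5,T6

Answer: T1,T2,T5,T6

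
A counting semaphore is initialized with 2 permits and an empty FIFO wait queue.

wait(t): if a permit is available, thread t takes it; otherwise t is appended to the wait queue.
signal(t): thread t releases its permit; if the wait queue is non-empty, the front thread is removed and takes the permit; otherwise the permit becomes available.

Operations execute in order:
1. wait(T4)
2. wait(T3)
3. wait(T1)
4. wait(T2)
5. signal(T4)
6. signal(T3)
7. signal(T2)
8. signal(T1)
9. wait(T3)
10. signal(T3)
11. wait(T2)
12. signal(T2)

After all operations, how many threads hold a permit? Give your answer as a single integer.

Answer: 0

Derivation:
Step 1: wait(T4) -> count=1 queue=[] holders={T4}
Step 2: wait(T3) -> count=0 queue=[] holders={T3,T4}
Step 3: wait(T1) -> count=0 queue=[T1] holders={T3,T4}
Step 4: wait(T2) -> count=0 queue=[T1,T2] holders={T3,T4}
Step 5: signal(T4) -> count=0 queue=[T2] holders={T1,T3}
Step 6: signal(T3) -> count=0 queue=[] holders={T1,T2}
Step 7: signal(T2) -> count=1 queue=[] holders={T1}
Step 8: signal(T1) -> count=2 queue=[] holders={none}
Step 9: wait(T3) -> count=1 queue=[] holders={T3}
Step 10: signal(T3) -> count=2 queue=[] holders={none}
Step 11: wait(T2) -> count=1 queue=[] holders={T2}
Step 12: signal(T2) -> count=2 queue=[] holders={none}
Final holders: {none} -> 0 thread(s)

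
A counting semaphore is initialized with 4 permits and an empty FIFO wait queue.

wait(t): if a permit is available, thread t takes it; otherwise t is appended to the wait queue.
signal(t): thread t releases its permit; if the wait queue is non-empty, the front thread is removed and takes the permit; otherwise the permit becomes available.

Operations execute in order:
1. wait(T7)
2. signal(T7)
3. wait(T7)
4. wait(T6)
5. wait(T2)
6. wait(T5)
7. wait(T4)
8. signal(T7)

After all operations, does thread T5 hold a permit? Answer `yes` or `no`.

Answer: yes

Derivation:
Step 1: wait(T7) -> count=3 queue=[] holders={T7}
Step 2: signal(T7) -> count=4 queue=[] holders={none}
Step 3: wait(T7) -> count=3 queue=[] holders={T7}
Step 4: wait(T6) -> count=2 queue=[] holders={T6,T7}
Step 5: wait(T2) -> count=1 queue=[] holders={T2,T6,T7}
Step 6: wait(T5) -> count=0 queue=[] holders={T2,T5,T6,T7}
Step 7: wait(T4) -> count=0 queue=[T4] holders={T2,T5,T6,T7}
Step 8: signal(T7) -> count=0 queue=[] holders={T2,T4,T5,T6}
Final holders: {T2,T4,T5,T6} -> T5 in holders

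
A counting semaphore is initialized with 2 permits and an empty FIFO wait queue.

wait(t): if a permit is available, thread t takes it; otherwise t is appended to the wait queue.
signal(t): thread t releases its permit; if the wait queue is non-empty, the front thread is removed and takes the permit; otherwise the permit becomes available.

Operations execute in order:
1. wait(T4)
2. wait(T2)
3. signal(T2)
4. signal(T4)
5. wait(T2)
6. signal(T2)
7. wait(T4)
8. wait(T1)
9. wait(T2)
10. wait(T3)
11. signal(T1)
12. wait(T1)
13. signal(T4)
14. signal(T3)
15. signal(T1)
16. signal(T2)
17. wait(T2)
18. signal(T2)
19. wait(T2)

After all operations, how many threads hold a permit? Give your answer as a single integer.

Answer: 1

Derivation:
Step 1: wait(T4) -> count=1 queue=[] holders={T4}
Step 2: wait(T2) -> count=0 queue=[] holders={T2,T4}
Step 3: signal(T2) -> count=1 queue=[] holders={T4}
Step 4: signal(T4) -> count=2 queue=[] holders={none}
Step 5: wait(T2) -> count=1 queue=[] holders={T2}
Step 6: signal(T2) -> count=2 queue=[] holders={none}
Step 7: wait(T4) -> count=1 queue=[] holders={T4}
Step 8: wait(T1) -> count=0 queue=[] holders={T1,T4}
Step 9: wait(T2) -> count=0 queue=[T2] holders={T1,T4}
Step 10: wait(T3) -> count=0 queue=[T2,T3] holders={T1,T4}
Step 11: signal(T1) -> count=0 queue=[T3] holders={T2,T4}
Step 12: wait(T1) -> count=0 queue=[T3,T1] holders={T2,T4}
Step 13: signal(T4) -> count=0 queue=[T1] holders={T2,T3}
Step 14: signal(T3) -> count=0 queue=[] holders={T1,T2}
Step 15: signal(T1) -> count=1 queue=[] holders={T2}
Step 16: signal(T2) -> count=2 queue=[] holders={none}
Step 17: wait(T2) -> count=1 queue=[] holders={T2}
Step 18: signal(T2) -> count=2 queue=[] holders={none}
Step 19: wait(T2) -> count=1 queue=[] holders={T2}
Final holders: {T2} -> 1 thread(s)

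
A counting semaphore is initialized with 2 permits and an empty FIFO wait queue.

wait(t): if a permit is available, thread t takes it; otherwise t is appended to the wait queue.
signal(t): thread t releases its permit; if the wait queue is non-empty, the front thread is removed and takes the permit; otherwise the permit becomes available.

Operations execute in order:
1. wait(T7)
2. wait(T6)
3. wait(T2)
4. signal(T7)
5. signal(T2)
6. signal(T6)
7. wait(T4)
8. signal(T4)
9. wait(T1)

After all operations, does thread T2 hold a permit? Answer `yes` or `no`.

Answer: no

Derivation:
Step 1: wait(T7) -> count=1 queue=[] holders={T7}
Step 2: wait(T6) -> count=0 queue=[] holders={T6,T7}
Step 3: wait(T2) -> count=0 queue=[T2] holders={T6,T7}
Step 4: signal(T7) -> count=0 queue=[] holders={T2,T6}
Step 5: signal(T2) -> count=1 queue=[] holders={T6}
Step 6: signal(T6) -> count=2 queue=[] holders={none}
Step 7: wait(T4) -> count=1 queue=[] holders={T4}
Step 8: signal(T4) -> count=2 queue=[] holders={none}
Step 9: wait(T1) -> count=1 queue=[] holders={T1}
Final holders: {T1} -> T2 not in holders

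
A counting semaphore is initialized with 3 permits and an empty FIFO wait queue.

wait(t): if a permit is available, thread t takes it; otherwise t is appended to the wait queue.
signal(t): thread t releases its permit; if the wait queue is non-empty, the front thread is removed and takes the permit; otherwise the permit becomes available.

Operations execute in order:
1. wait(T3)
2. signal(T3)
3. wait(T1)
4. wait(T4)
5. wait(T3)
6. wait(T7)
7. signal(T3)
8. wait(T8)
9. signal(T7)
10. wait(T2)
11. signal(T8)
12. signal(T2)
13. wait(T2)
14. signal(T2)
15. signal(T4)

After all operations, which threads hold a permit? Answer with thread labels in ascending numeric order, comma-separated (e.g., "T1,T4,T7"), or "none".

Answer: T1

Derivation:
Step 1: wait(T3) -> count=2 queue=[] holders={T3}
Step 2: signal(T3) -> count=3 queue=[] holders={none}
Step 3: wait(T1) -> count=2 queue=[] holders={T1}
Step 4: wait(T4) -> count=1 queue=[] holders={T1,T4}
Step 5: wait(T3) -> count=0 queue=[] holders={T1,T3,T4}
Step 6: wait(T7) -> count=0 queue=[T7] holders={T1,T3,T4}
Step 7: signal(T3) -> count=0 queue=[] holders={T1,T4,T7}
Step 8: wait(T8) -> count=0 queue=[T8] holders={T1,T4,T7}
Step 9: signal(T7) -> count=0 queue=[] holders={T1,T4,T8}
Step 10: wait(T2) -> count=0 queue=[T2] holders={T1,T4,T8}
Step 11: signal(T8) -> count=0 queue=[] holders={T1,T2,T4}
Step 12: signal(T2) -> count=1 queue=[] holders={T1,T4}
Step 13: wait(T2) -> count=0 queue=[] holders={T1,T2,T4}
Step 14: signal(T2) -> count=1 queue=[] holders={T1,T4}
Step 15: signal(T4) -> count=2 queue=[] holders={T1}
Final holders: T1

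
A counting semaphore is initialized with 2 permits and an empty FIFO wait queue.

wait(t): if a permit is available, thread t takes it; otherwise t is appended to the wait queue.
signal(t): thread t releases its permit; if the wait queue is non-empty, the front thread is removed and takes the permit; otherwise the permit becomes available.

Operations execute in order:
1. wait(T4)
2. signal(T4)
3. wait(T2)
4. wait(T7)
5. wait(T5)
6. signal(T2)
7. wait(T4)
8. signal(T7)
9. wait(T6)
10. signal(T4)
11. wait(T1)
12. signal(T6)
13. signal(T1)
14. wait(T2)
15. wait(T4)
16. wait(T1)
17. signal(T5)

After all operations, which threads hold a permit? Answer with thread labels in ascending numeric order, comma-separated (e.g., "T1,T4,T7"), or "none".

Answer: T2,T4

Derivation:
Step 1: wait(T4) -> count=1 queue=[] holders={T4}
Step 2: signal(T4) -> count=2 queue=[] holders={none}
Step 3: wait(T2) -> count=1 queue=[] holders={T2}
Step 4: wait(T7) -> count=0 queue=[] holders={T2,T7}
Step 5: wait(T5) -> count=0 queue=[T5] holders={T2,T7}
Step 6: signal(T2) -> count=0 queue=[] holders={T5,T7}
Step 7: wait(T4) -> count=0 queue=[T4] holders={T5,T7}
Step 8: signal(T7) -> count=0 queue=[] holders={T4,T5}
Step 9: wait(T6) -> count=0 queue=[T6] holders={T4,T5}
Step 10: signal(T4) -> count=0 queue=[] holders={T5,T6}
Step 11: wait(T1) -> count=0 queue=[T1] holders={T5,T6}
Step 12: signal(T6) -> count=0 queue=[] holders={T1,T5}
Step 13: signal(T1) -> count=1 queue=[] holders={T5}
Step 14: wait(T2) -> count=0 queue=[] holders={T2,T5}
Step 15: wait(T4) -> count=0 queue=[T4] holders={T2,T5}
Step 16: wait(T1) -> count=0 queue=[T4,T1] holders={T2,T5}
Step 17: signal(T5) -> count=0 queue=[T1] holders={T2,T4}
Final holders: T2,T4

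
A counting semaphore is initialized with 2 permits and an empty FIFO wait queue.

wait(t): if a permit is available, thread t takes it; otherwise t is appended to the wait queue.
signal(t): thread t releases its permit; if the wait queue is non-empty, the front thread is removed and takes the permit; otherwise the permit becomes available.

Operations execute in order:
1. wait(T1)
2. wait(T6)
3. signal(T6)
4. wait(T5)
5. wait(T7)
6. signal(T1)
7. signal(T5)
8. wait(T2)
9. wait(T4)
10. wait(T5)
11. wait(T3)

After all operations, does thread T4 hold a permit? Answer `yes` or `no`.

Answer: no

Derivation:
Step 1: wait(T1) -> count=1 queue=[] holders={T1}
Step 2: wait(T6) -> count=0 queue=[] holders={T1,T6}
Step 3: signal(T6) -> count=1 queue=[] holders={T1}
Step 4: wait(T5) -> count=0 queue=[] holders={T1,T5}
Step 5: wait(T7) -> count=0 queue=[T7] holders={T1,T5}
Step 6: signal(T1) -> count=0 queue=[] holders={T5,T7}
Step 7: signal(T5) -> count=1 queue=[] holders={T7}
Step 8: wait(T2) -> count=0 queue=[] holders={T2,T7}
Step 9: wait(T4) -> count=0 queue=[T4] holders={T2,T7}
Step 10: wait(T5) -> count=0 queue=[T4,T5] holders={T2,T7}
Step 11: wait(T3) -> count=0 queue=[T4,T5,T3] holders={T2,T7}
Final holders: {T2,T7} -> T4 not in holders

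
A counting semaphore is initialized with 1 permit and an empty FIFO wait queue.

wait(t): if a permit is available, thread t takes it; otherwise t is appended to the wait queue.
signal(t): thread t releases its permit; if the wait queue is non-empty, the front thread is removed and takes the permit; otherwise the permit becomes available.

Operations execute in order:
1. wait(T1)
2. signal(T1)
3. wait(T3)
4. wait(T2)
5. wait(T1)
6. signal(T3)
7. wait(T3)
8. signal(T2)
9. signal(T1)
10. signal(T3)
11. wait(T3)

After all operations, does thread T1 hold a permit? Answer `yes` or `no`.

Answer: no

Derivation:
Step 1: wait(T1) -> count=0 queue=[] holders={T1}
Step 2: signal(T1) -> count=1 queue=[] holders={none}
Step 3: wait(T3) -> count=0 queue=[] holders={T3}
Step 4: wait(T2) -> count=0 queue=[T2] holders={T3}
Step 5: wait(T1) -> count=0 queue=[T2,T1] holders={T3}
Step 6: signal(T3) -> count=0 queue=[T1] holders={T2}
Step 7: wait(T3) -> count=0 queue=[T1,T3] holders={T2}
Step 8: signal(T2) -> count=0 queue=[T3] holders={T1}
Step 9: signal(T1) -> count=0 queue=[] holders={T3}
Step 10: signal(T3) -> count=1 queue=[] holders={none}
Step 11: wait(T3) -> count=0 queue=[] holders={T3}
Final holders: {T3} -> T1 not in holders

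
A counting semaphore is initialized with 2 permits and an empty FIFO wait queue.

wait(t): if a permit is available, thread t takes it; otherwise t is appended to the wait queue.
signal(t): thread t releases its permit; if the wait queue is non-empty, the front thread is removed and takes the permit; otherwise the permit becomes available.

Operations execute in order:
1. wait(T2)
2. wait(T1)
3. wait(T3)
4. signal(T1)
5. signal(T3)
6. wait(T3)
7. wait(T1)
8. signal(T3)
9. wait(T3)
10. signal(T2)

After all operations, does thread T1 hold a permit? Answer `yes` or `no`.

Answer: yes

Derivation:
Step 1: wait(T2) -> count=1 queue=[] holders={T2}
Step 2: wait(T1) -> count=0 queue=[] holders={T1,T2}
Step 3: wait(T3) -> count=0 queue=[T3] holders={T1,T2}
Step 4: signal(T1) -> count=0 queue=[] holders={T2,T3}
Step 5: signal(T3) -> count=1 queue=[] holders={T2}
Step 6: wait(T3) -> count=0 queue=[] holders={T2,T3}
Step 7: wait(T1) -> count=0 queue=[T1] holders={T2,T3}
Step 8: signal(T3) -> count=0 queue=[] holders={T1,T2}
Step 9: wait(T3) -> count=0 queue=[T3] holders={T1,T2}
Step 10: signal(T2) -> count=0 queue=[] holders={T1,T3}
Final holders: {T1,T3} -> T1 in holders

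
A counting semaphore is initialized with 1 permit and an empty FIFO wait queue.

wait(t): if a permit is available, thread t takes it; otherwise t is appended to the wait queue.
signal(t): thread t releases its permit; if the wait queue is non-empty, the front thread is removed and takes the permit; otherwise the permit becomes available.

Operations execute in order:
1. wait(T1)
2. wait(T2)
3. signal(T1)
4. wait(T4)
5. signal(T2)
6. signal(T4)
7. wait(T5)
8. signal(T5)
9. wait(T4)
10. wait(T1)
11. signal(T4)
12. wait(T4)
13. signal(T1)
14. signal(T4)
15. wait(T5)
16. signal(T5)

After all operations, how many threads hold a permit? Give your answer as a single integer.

Answer: 0

Derivation:
Step 1: wait(T1) -> count=0 queue=[] holders={T1}
Step 2: wait(T2) -> count=0 queue=[T2] holders={T1}
Step 3: signal(T1) -> count=0 queue=[] holders={T2}
Step 4: wait(T4) -> count=0 queue=[T4] holders={T2}
Step 5: signal(T2) -> count=0 queue=[] holders={T4}
Step 6: signal(T4) -> count=1 queue=[] holders={none}
Step 7: wait(T5) -> count=0 queue=[] holders={T5}
Step 8: signal(T5) -> count=1 queue=[] holders={none}
Step 9: wait(T4) -> count=0 queue=[] holders={T4}
Step 10: wait(T1) -> count=0 queue=[T1] holders={T4}
Step 11: signal(T4) -> count=0 queue=[] holders={T1}
Step 12: wait(T4) -> count=0 queue=[T4] holders={T1}
Step 13: signal(T1) -> count=0 queue=[] holders={T4}
Step 14: signal(T4) -> count=1 queue=[] holders={none}
Step 15: wait(T5) -> count=0 queue=[] holders={T5}
Step 16: signal(T5) -> count=1 queue=[] holders={none}
Final holders: {none} -> 0 thread(s)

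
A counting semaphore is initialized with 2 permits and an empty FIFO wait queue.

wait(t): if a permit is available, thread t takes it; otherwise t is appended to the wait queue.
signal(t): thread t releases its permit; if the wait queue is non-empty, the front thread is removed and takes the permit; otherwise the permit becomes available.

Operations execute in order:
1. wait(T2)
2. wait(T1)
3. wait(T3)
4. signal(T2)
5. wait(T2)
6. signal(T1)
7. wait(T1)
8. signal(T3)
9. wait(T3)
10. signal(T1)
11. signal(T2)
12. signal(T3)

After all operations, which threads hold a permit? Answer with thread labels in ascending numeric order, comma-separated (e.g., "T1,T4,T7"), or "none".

Step 1: wait(T2) -> count=1 queue=[] holders={T2}
Step 2: wait(T1) -> count=0 queue=[] holders={T1,T2}
Step 3: wait(T3) -> count=0 queue=[T3] holders={T1,T2}
Step 4: signal(T2) -> count=0 queue=[] holders={T1,T3}
Step 5: wait(T2) -> count=0 queue=[T2] holders={T1,T3}
Step 6: signal(T1) -> count=0 queue=[] holders={T2,T3}
Step 7: wait(T1) -> count=0 queue=[T1] holders={T2,T3}
Step 8: signal(T3) -> count=0 queue=[] holders={T1,T2}
Step 9: wait(T3) -> count=0 queue=[T3] holders={T1,T2}
Step 10: signal(T1) -> count=0 queue=[] holders={T2,T3}
Step 11: signal(T2) -> count=1 queue=[] holders={T3}
Step 12: signal(T3) -> count=2 queue=[] holders={none}
Final holders: none

Answer: none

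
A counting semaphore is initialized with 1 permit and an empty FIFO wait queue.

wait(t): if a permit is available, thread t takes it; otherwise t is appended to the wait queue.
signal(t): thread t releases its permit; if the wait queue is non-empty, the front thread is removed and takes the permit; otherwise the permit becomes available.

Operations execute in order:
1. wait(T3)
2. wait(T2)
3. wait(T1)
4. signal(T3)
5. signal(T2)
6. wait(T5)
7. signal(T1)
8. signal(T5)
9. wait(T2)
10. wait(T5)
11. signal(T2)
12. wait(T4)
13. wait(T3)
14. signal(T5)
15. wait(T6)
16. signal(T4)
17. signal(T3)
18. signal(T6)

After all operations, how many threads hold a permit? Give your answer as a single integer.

Step 1: wait(T3) -> count=0 queue=[] holders={T3}
Step 2: wait(T2) -> count=0 queue=[T2] holders={T3}
Step 3: wait(T1) -> count=0 queue=[T2,T1] holders={T3}
Step 4: signal(T3) -> count=0 queue=[T1] holders={T2}
Step 5: signal(T2) -> count=0 queue=[] holders={T1}
Step 6: wait(T5) -> count=0 queue=[T5] holders={T1}
Step 7: signal(T1) -> count=0 queue=[] holders={T5}
Step 8: signal(T5) -> count=1 queue=[] holders={none}
Step 9: wait(T2) -> count=0 queue=[] holders={T2}
Step 10: wait(T5) -> count=0 queue=[T5] holders={T2}
Step 11: signal(T2) -> count=0 queue=[] holders={T5}
Step 12: wait(T4) -> count=0 queue=[T4] holders={T5}
Step 13: wait(T3) -> count=0 queue=[T4,T3] holders={T5}
Step 14: signal(T5) -> count=0 queue=[T3] holders={T4}
Step 15: wait(T6) -> count=0 queue=[T3,T6] holders={T4}
Step 16: signal(T4) -> count=0 queue=[T6] holders={T3}
Step 17: signal(T3) -> count=0 queue=[] holders={T6}
Step 18: signal(T6) -> count=1 queue=[] holders={none}
Final holders: {none} -> 0 thread(s)

Answer: 0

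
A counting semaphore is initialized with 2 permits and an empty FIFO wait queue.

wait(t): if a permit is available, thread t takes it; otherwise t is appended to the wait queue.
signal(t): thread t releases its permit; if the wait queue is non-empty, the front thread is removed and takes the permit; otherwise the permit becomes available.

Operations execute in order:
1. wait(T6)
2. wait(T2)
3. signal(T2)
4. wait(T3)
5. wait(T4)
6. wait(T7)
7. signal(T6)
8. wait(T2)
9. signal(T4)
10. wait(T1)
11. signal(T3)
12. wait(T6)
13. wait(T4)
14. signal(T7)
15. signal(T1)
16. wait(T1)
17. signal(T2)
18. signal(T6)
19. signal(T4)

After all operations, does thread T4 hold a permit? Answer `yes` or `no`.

Step 1: wait(T6) -> count=1 queue=[] holders={T6}
Step 2: wait(T2) -> count=0 queue=[] holders={T2,T6}
Step 3: signal(T2) -> count=1 queue=[] holders={T6}
Step 4: wait(T3) -> count=0 queue=[] holders={T3,T6}
Step 5: wait(T4) -> count=0 queue=[T4] holders={T3,T6}
Step 6: wait(T7) -> count=0 queue=[T4,T7] holders={T3,T6}
Step 7: signal(T6) -> count=0 queue=[T7] holders={T3,T4}
Step 8: wait(T2) -> count=0 queue=[T7,T2] holders={T3,T4}
Step 9: signal(T4) -> count=0 queue=[T2] holders={T3,T7}
Step 10: wait(T1) -> count=0 queue=[T2,T1] holders={T3,T7}
Step 11: signal(T3) -> count=0 queue=[T1] holders={T2,T7}
Step 12: wait(T6) -> count=0 queue=[T1,T6] holders={T2,T7}
Step 13: wait(T4) -> count=0 queue=[T1,T6,T4] holders={T2,T7}
Step 14: signal(T7) -> count=0 queue=[T6,T4] holders={T1,T2}
Step 15: signal(T1) -> count=0 queue=[T4] holders={T2,T6}
Step 16: wait(T1) -> count=0 queue=[T4,T1] holders={T2,T6}
Step 17: signal(T2) -> count=0 queue=[T1] holders={T4,T6}
Step 18: signal(T6) -> count=0 queue=[] holders={T1,T4}
Step 19: signal(T4) -> count=1 queue=[] holders={T1}
Final holders: {T1} -> T4 not in holders

Answer: no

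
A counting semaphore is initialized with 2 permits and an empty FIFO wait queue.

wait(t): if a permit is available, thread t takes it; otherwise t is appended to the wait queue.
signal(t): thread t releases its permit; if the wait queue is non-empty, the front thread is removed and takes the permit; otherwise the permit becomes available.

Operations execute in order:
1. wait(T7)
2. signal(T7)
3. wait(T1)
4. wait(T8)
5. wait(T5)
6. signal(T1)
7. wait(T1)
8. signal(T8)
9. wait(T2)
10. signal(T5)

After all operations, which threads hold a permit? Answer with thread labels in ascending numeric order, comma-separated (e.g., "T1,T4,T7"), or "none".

Answer: T1,T2

Derivation:
Step 1: wait(T7) -> count=1 queue=[] holders={T7}
Step 2: signal(T7) -> count=2 queue=[] holders={none}
Step 3: wait(T1) -> count=1 queue=[] holders={T1}
Step 4: wait(T8) -> count=0 queue=[] holders={T1,T8}
Step 5: wait(T5) -> count=0 queue=[T5] holders={T1,T8}
Step 6: signal(T1) -> count=0 queue=[] holders={T5,T8}
Step 7: wait(T1) -> count=0 queue=[T1] holders={T5,T8}
Step 8: signal(T8) -> count=0 queue=[] holders={T1,T5}
Step 9: wait(T2) -> count=0 queue=[T2] holders={T1,T5}
Step 10: signal(T5) -> count=0 queue=[] holders={T1,T2}
Final holders: T1,T2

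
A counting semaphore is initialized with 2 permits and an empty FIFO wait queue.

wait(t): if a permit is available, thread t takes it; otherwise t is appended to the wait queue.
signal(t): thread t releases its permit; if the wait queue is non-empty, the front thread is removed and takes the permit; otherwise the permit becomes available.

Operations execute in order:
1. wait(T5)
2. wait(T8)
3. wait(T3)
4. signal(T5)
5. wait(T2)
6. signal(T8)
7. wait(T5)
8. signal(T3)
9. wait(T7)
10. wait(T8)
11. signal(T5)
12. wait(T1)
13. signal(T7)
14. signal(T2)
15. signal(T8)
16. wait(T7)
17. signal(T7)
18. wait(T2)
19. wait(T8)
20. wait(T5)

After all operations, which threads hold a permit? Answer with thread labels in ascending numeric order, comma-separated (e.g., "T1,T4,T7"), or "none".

Step 1: wait(T5) -> count=1 queue=[] holders={T5}
Step 2: wait(T8) -> count=0 queue=[] holders={T5,T8}
Step 3: wait(T3) -> count=0 queue=[T3] holders={T5,T8}
Step 4: signal(T5) -> count=0 queue=[] holders={T3,T8}
Step 5: wait(T2) -> count=0 queue=[T2] holders={T3,T8}
Step 6: signal(T8) -> count=0 queue=[] holders={T2,T3}
Step 7: wait(T5) -> count=0 queue=[T5] holders={T2,T3}
Step 8: signal(T3) -> count=0 queue=[] holders={T2,T5}
Step 9: wait(T7) -> count=0 queue=[T7] holders={T2,T5}
Step 10: wait(T8) -> count=0 queue=[T7,T8] holders={T2,T5}
Step 11: signal(T5) -> count=0 queue=[T8] holders={T2,T7}
Step 12: wait(T1) -> count=0 queue=[T8,T1] holders={T2,T7}
Step 13: signal(T7) -> count=0 queue=[T1] holders={T2,T8}
Step 14: signal(T2) -> count=0 queue=[] holders={T1,T8}
Step 15: signal(T8) -> count=1 queue=[] holders={T1}
Step 16: wait(T7) -> count=0 queue=[] holders={T1,T7}
Step 17: signal(T7) -> count=1 queue=[] holders={T1}
Step 18: wait(T2) -> count=0 queue=[] holders={T1,T2}
Step 19: wait(T8) -> count=0 queue=[T8] holders={T1,T2}
Step 20: wait(T5) -> count=0 queue=[T8,T5] holders={T1,T2}
Final holders: T1,T2

Answer: T1,T2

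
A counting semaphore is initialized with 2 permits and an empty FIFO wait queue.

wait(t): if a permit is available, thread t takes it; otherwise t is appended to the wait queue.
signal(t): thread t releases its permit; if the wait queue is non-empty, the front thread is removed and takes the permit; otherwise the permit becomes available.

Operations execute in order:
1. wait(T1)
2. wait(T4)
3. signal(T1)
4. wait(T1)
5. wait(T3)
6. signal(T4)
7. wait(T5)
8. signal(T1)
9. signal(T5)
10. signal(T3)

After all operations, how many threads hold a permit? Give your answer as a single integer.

Answer: 0

Derivation:
Step 1: wait(T1) -> count=1 queue=[] holders={T1}
Step 2: wait(T4) -> count=0 queue=[] holders={T1,T4}
Step 3: signal(T1) -> count=1 queue=[] holders={T4}
Step 4: wait(T1) -> count=0 queue=[] holders={T1,T4}
Step 5: wait(T3) -> count=0 queue=[T3] holders={T1,T4}
Step 6: signal(T4) -> count=0 queue=[] holders={T1,T3}
Step 7: wait(T5) -> count=0 queue=[T5] holders={T1,T3}
Step 8: signal(T1) -> count=0 queue=[] holders={T3,T5}
Step 9: signal(T5) -> count=1 queue=[] holders={T3}
Step 10: signal(T3) -> count=2 queue=[] holders={none}
Final holders: {none} -> 0 thread(s)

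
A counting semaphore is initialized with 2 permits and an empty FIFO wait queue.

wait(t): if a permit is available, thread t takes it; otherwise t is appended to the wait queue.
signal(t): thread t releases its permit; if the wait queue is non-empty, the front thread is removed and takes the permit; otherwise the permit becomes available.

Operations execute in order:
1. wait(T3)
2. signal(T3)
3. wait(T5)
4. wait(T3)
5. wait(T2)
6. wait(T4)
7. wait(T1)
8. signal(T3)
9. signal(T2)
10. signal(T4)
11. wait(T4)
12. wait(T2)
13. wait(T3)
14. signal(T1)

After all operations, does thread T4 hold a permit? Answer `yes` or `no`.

Step 1: wait(T3) -> count=1 queue=[] holders={T3}
Step 2: signal(T3) -> count=2 queue=[] holders={none}
Step 3: wait(T5) -> count=1 queue=[] holders={T5}
Step 4: wait(T3) -> count=0 queue=[] holders={T3,T5}
Step 5: wait(T2) -> count=0 queue=[T2] holders={T3,T5}
Step 6: wait(T4) -> count=0 queue=[T2,T4] holders={T3,T5}
Step 7: wait(T1) -> count=0 queue=[T2,T4,T1] holders={T3,T5}
Step 8: signal(T3) -> count=0 queue=[T4,T1] holders={T2,T5}
Step 9: signal(T2) -> count=0 queue=[T1] holders={T4,T5}
Step 10: signal(T4) -> count=0 queue=[] holders={T1,T5}
Step 11: wait(T4) -> count=0 queue=[T4] holders={T1,T5}
Step 12: wait(T2) -> count=0 queue=[T4,T2] holders={T1,T5}
Step 13: wait(T3) -> count=0 queue=[T4,T2,T3] holders={T1,T5}
Step 14: signal(T1) -> count=0 queue=[T2,T3] holders={T4,T5}
Final holders: {T4,T5} -> T4 in holders

Answer: yes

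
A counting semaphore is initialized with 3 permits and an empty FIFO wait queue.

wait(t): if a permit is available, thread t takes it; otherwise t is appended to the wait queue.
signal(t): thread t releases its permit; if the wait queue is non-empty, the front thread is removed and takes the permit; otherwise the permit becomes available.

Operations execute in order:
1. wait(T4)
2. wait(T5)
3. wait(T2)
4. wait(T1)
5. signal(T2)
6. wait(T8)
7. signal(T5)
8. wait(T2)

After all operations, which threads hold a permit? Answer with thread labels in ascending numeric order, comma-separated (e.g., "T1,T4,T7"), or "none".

Step 1: wait(T4) -> count=2 queue=[] holders={T4}
Step 2: wait(T5) -> count=1 queue=[] holders={T4,T5}
Step 3: wait(T2) -> count=0 queue=[] holders={T2,T4,T5}
Step 4: wait(T1) -> count=0 queue=[T1] holders={T2,T4,T5}
Step 5: signal(T2) -> count=0 queue=[] holders={T1,T4,T5}
Step 6: wait(T8) -> count=0 queue=[T8] holders={T1,T4,T5}
Step 7: signal(T5) -> count=0 queue=[] holders={T1,T4,T8}
Step 8: wait(T2) -> count=0 queue=[T2] holders={T1,T4,T8}
Final holders: T1,T4,T8

Answer: T1,T4,T8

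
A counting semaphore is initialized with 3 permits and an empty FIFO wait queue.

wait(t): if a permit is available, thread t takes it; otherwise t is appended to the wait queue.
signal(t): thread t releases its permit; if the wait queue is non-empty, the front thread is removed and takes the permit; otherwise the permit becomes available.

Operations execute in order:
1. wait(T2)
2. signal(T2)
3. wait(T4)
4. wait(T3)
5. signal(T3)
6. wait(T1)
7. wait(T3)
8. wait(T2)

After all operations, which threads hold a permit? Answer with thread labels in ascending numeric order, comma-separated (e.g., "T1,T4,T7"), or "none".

Answer: T1,T3,T4

Derivation:
Step 1: wait(T2) -> count=2 queue=[] holders={T2}
Step 2: signal(T2) -> count=3 queue=[] holders={none}
Step 3: wait(T4) -> count=2 queue=[] holders={T4}
Step 4: wait(T3) -> count=1 queue=[] holders={T3,T4}
Step 5: signal(T3) -> count=2 queue=[] holders={T4}
Step 6: wait(T1) -> count=1 queue=[] holders={T1,T4}
Step 7: wait(T3) -> count=0 queue=[] holders={T1,T3,T4}
Step 8: wait(T2) -> count=0 queue=[T2] holders={T1,T3,T4}
Final holders: T1,T3,T4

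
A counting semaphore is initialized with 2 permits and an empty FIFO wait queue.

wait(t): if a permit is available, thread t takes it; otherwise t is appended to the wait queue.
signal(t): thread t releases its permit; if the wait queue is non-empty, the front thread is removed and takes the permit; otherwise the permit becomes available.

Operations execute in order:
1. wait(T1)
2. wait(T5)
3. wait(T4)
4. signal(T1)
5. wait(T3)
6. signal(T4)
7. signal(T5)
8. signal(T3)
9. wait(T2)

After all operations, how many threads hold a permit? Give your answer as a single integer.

Step 1: wait(T1) -> count=1 queue=[] holders={T1}
Step 2: wait(T5) -> count=0 queue=[] holders={T1,T5}
Step 3: wait(T4) -> count=0 queue=[T4] holders={T1,T5}
Step 4: signal(T1) -> count=0 queue=[] holders={T4,T5}
Step 5: wait(T3) -> count=0 queue=[T3] holders={T4,T5}
Step 6: signal(T4) -> count=0 queue=[] holders={T3,T5}
Step 7: signal(T5) -> count=1 queue=[] holders={T3}
Step 8: signal(T3) -> count=2 queue=[] holders={none}
Step 9: wait(T2) -> count=1 queue=[] holders={T2}
Final holders: {T2} -> 1 thread(s)

Answer: 1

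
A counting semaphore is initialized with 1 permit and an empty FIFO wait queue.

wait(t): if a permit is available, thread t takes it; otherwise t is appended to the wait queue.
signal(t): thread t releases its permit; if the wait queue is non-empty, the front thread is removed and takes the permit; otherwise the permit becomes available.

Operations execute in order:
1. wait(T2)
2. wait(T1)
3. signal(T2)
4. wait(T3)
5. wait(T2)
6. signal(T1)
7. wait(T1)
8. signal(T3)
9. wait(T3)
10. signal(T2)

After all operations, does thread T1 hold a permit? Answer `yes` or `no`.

Answer: yes

Derivation:
Step 1: wait(T2) -> count=0 queue=[] holders={T2}
Step 2: wait(T1) -> count=0 queue=[T1] holders={T2}
Step 3: signal(T2) -> count=0 queue=[] holders={T1}
Step 4: wait(T3) -> count=0 queue=[T3] holders={T1}
Step 5: wait(T2) -> count=0 queue=[T3,T2] holders={T1}
Step 6: signal(T1) -> count=0 queue=[T2] holders={T3}
Step 7: wait(T1) -> count=0 queue=[T2,T1] holders={T3}
Step 8: signal(T3) -> count=0 queue=[T1] holders={T2}
Step 9: wait(T3) -> count=0 queue=[T1,T3] holders={T2}
Step 10: signal(T2) -> count=0 queue=[T3] holders={T1}
Final holders: {T1} -> T1 in holders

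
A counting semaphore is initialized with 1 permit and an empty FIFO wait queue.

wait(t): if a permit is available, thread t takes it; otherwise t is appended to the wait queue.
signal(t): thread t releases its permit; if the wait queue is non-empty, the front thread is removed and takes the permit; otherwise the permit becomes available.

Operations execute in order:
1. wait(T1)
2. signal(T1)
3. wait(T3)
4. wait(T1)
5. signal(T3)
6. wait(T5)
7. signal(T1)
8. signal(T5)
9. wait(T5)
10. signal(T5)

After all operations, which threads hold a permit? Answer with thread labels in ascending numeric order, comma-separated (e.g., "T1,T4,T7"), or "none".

Answer: none

Derivation:
Step 1: wait(T1) -> count=0 queue=[] holders={T1}
Step 2: signal(T1) -> count=1 queue=[] holders={none}
Step 3: wait(T3) -> count=0 queue=[] holders={T3}
Step 4: wait(T1) -> count=0 queue=[T1] holders={T3}
Step 5: signal(T3) -> count=0 queue=[] holders={T1}
Step 6: wait(T5) -> count=0 queue=[T5] holders={T1}
Step 7: signal(T1) -> count=0 queue=[] holders={T5}
Step 8: signal(T5) -> count=1 queue=[] holders={none}
Step 9: wait(T5) -> count=0 queue=[] holders={T5}
Step 10: signal(T5) -> count=1 queue=[] holders={none}
Final holders: none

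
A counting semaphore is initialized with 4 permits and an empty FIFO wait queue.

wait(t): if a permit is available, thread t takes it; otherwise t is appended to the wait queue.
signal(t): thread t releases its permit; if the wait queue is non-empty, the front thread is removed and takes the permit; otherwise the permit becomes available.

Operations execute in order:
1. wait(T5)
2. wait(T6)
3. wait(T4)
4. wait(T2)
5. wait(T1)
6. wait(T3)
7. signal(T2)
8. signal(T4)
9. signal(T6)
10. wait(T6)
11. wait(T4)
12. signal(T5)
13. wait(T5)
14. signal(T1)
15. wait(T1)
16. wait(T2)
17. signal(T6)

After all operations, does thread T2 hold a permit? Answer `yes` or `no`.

Answer: no

Derivation:
Step 1: wait(T5) -> count=3 queue=[] holders={T5}
Step 2: wait(T6) -> count=2 queue=[] holders={T5,T6}
Step 3: wait(T4) -> count=1 queue=[] holders={T4,T5,T6}
Step 4: wait(T2) -> count=0 queue=[] holders={T2,T4,T5,T6}
Step 5: wait(T1) -> count=0 queue=[T1] holders={T2,T4,T5,T6}
Step 6: wait(T3) -> count=0 queue=[T1,T3] holders={T2,T4,T5,T6}
Step 7: signal(T2) -> count=0 queue=[T3] holders={T1,T4,T5,T6}
Step 8: signal(T4) -> count=0 queue=[] holders={T1,T3,T5,T6}
Step 9: signal(T6) -> count=1 queue=[] holders={T1,T3,T5}
Step 10: wait(T6) -> count=0 queue=[] holders={T1,T3,T5,T6}
Step 11: wait(T4) -> count=0 queue=[T4] holders={T1,T3,T5,T6}
Step 12: signal(T5) -> count=0 queue=[] holders={T1,T3,T4,T6}
Step 13: wait(T5) -> count=0 queue=[T5] holders={T1,T3,T4,T6}
Step 14: signal(T1) -> count=0 queue=[] holders={T3,T4,T5,T6}
Step 15: wait(T1) -> count=0 queue=[T1] holders={T3,T4,T5,T6}
Step 16: wait(T2) -> count=0 queue=[T1,T2] holders={T3,T4,T5,T6}
Step 17: signal(T6) -> count=0 queue=[T2] holders={T1,T3,T4,T5}
Final holders: {T1,T3,T4,T5} -> T2 not in holders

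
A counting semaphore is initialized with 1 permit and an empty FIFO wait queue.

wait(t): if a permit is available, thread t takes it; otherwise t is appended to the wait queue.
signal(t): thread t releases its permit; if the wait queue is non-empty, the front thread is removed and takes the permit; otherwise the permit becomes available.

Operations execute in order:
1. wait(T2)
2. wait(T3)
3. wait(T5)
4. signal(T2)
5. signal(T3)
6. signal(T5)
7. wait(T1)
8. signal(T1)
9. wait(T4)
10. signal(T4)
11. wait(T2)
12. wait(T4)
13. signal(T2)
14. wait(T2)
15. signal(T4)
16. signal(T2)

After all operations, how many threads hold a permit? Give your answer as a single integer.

Answer: 0

Derivation:
Step 1: wait(T2) -> count=0 queue=[] holders={T2}
Step 2: wait(T3) -> count=0 queue=[T3] holders={T2}
Step 3: wait(T5) -> count=0 queue=[T3,T5] holders={T2}
Step 4: signal(T2) -> count=0 queue=[T5] holders={T3}
Step 5: signal(T3) -> count=0 queue=[] holders={T5}
Step 6: signal(T5) -> count=1 queue=[] holders={none}
Step 7: wait(T1) -> count=0 queue=[] holders={T1}
Step 8: signal(T1) -> count=1 queue=[] holders={none}
Step 9: wait(T4) -> count=0 queue=[] holders={T4}
Step 10: signal(T4) -> count=1 queue=[] holders={none}
Step 11: wait(T2) -> count=0 queue=[] holders={T2}
Step 12: wait(T4) -> count=0 queue=[T4] holders={T2}
Step 13: signal(T2) -> count=0 queue=[] holders={T4}
Step 14: wait(T2) -> count=0 queue=[T2] holders={T4}
Step 15: signal(T4) -> count=0 queue=[] holders={T2}
Step 16: signal(T2) -> count=1 queue=[] holders={none}
Final holders: {none} -> 0 thread(s)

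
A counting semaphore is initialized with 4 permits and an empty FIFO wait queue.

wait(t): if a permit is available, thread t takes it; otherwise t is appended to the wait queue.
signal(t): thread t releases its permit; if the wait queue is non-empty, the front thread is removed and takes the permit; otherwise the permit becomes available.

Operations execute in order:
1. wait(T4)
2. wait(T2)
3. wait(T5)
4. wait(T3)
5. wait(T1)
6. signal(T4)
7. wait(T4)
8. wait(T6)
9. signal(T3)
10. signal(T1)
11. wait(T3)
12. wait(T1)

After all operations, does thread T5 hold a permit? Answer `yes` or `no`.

Answer: yes

Derivation:
Step 1: wait(T4) -> count=3 queue=[] holders={T4}
Step 2: wait(T2) -> count=2 queue=[] holders={T2,T4}
Step 3: wait(T5) -> count=1 queue=[] holders={T2,T4,T5}
Step 4: wait(T3) -> count=0 queue=[] holders={T2,T3,T4,T5}
Step 5: wait(T1) -> count=0 queue=[T1] holders={T2,T3,T4,T5}
Step 6: signal(T4) -> count=0 queue=[] holders={T1,T2,T3,T5}
Step 7: wait(T4) -> count=0 queue=[T4] holders={T1,T2,T3,T5}
Step 8: wait(T6) -> count=0 queue=[T4,T6] holders={T1,T2,T3,T5}
Step 9: signal(T3) -> count=0 queue=[T6] holders={T1,T2,T4,T5}
Step 10: signal(T1) -> count=0 queue=[] holders={T2,T4,T5,T6}
Step 11: wait(T3) -> count=0 queue=[T3] holders={T2,T4,T5,T6}
Step 12: wait(T1) -> count=0 queue=[T3,T1] holders={T2,T4,T5,T6}
Final holders: {T2,T4,T5,T6} -> T5 in holders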